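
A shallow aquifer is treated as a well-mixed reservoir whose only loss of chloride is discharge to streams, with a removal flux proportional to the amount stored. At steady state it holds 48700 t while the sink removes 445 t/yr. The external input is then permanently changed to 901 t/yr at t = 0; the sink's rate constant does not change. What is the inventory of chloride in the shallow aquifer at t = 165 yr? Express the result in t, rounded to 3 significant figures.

87600 t

The sink rate constant is k = F₀/M₀ = 445/48700 = 0.009138 yr⁻¹.
Solving dM/dt = F₁ − kM with M(0) = M₀ gives M(t) = F₁/k + (M₀ − F₁/k)·e^(−kt).
F₁/k = 901/0.009138 = 98604 t; kt = 0.009138 × 165 = 1.508, e^(−kt) = 0.2214.
M(165) = 98604 + (48700 − 98604) × 0.2214 = 98604 − 11050 = 87554 t.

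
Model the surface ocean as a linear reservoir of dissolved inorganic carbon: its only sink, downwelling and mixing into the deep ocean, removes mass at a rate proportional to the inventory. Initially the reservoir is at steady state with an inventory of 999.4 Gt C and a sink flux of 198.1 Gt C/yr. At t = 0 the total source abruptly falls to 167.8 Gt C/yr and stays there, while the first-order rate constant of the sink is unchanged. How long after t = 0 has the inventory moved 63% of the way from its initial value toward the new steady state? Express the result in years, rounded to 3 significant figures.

τ = M₀/F₀ = 999.4/198.1 = 5.045 yr.
The remaining gap fraction is e^(−t/τ); 63% covered ⇒ e^(−t/τ) = 0.370.
t = −τ ln(0.370) = 5.045 × 0.9943 = 5.016 yr.

5.02 yr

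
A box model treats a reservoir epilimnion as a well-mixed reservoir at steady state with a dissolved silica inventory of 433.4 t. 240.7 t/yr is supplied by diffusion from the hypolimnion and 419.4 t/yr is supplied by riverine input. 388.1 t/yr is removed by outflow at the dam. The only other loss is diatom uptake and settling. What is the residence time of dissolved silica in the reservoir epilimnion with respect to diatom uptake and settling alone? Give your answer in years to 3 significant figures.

At steady state ΣF_in = ΣF_out.
ΣF_in = 240.7 + 419.4 = 660.10 t/yr.
Diatom uptake and settling flux = ΣF_in − (388.1) = 660.10 − 388.1 = 272.0 t/yr.
τ = M / F = 433.4 / 272.0 = 1.593 yr.

1.59 yr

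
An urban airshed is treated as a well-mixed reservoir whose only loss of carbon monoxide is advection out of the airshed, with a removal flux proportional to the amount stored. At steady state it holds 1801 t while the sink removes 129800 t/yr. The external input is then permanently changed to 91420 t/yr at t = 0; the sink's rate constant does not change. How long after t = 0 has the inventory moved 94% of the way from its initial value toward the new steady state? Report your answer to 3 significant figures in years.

τ = M₀/F₀ = 1801/129800 = 0.01388 yr.
The remaining gap fraction is e^(−t/τ); 94% covered ⇒ e^(−t/τ) = 0.0600.
t = −τ ln(0.0600) = 0.01388 × 2.813 = 0.03904 yr.

0.0390 yr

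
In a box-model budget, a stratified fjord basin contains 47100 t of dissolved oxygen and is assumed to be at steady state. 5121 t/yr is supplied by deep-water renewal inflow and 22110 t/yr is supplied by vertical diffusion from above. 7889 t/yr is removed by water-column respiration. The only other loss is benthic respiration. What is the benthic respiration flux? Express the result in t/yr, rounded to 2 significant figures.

At steady state ΣF_in = ΣF_out.
ΣF_in = 5121 + 22110 = 27231 t/yr.
Benthic respiration flux = ΣF_in − (7889) = 27231 − 7889 = 19340 t/yr.

19000 t/yr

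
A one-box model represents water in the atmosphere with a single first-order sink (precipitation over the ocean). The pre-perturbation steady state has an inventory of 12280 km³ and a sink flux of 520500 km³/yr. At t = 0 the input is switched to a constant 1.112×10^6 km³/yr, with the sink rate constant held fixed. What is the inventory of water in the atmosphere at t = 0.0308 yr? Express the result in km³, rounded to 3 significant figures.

τ = M₀/F₀ = 12280/520500 = 0.02359 yr; rate constant k = 1/τ.
New steady state M_∞ = F₁/k = F₁·τ = 1.112×10^6 × 0.02359 = 26235 km³.
M(t) = M_∞ + (M₀ − M_∞)·e^(−t/τ); t/τ = 0.0308/0.02359 = 1.305, so e^(−t/τ) = 0.2710.
M(t) = 26235 − 13960 × 0.2710 = 22453 km³.

22500 km³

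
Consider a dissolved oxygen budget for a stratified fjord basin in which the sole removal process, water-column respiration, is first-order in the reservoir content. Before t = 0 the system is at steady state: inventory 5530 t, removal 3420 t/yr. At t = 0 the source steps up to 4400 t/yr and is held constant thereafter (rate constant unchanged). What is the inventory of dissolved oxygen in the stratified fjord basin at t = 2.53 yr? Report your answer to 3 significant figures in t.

6780 t

The sink rate constant is k = F₀/M₀ = 3420/5530 = 0.6184 yr⁻¹.
Solving dM/dt = F₁ − kM with M(0) = M₀ gives M(t) = F₁/k + (M₀ − F₁/k)·e^(−kt).
F₁/k = 4400/0.6184 = 7114.6 t; kt = 0.6184 × 2.53 = 1.565, e^(−kt) = 0.2092.
M(2.53) = 7114.6 + (5530 − 7114.6) × 0.2092 = 7114.6 − 331.4 = 6783.2 t.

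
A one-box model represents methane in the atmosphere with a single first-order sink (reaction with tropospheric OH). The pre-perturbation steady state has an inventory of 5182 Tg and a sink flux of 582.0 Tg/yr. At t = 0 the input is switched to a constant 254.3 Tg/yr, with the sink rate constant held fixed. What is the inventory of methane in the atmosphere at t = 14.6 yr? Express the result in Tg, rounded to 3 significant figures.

2830 Tg

The sink rate constant is k = F₀/M₀ = 582.0/5182 = 0.1123 yr⁻¹.
Solving dM/dt = F₁ − kM with M(0) = M₀ gives M(t) = F₁/k + (M₀ − F₁/k)·e^(−kt).
F₁/k = 254.3/0.1123 = 2264.2 Tg; kt = 0.1123 × 14.6 = 1.640, e^(−kt) = 0.1940.
M(14.6) = 2264.2 + (5182 − 2264.2) × 0.1940 = 2264.2 + 566.1 = 2830.4 Tg.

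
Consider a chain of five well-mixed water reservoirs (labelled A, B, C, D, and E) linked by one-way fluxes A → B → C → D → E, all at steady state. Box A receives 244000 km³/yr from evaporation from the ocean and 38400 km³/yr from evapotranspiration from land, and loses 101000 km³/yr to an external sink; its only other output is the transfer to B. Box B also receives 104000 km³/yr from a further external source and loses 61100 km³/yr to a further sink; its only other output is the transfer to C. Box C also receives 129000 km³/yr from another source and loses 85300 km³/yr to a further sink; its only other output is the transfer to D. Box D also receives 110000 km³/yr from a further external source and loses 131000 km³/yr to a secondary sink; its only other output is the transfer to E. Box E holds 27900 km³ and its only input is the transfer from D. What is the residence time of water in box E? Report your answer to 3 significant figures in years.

0.113 yr

Box A: F(A→B) = (244000 + 38400) − 101000 = 181400 km³/yr.
Box B: F(B→C) = (181400 + 104000) − 61100 = 224300 km³/yr.
Box C: F(C→D) = (224300 + 129000) − 85300 = 268000 km³/yr.
Box D: F(D→E) = (268000 + 110000) − 131000 = 247000 km³/yr.
Box E throughput = its input = 247000 km³/yr; τ = 27900 / 247000 = 0.1130 yr.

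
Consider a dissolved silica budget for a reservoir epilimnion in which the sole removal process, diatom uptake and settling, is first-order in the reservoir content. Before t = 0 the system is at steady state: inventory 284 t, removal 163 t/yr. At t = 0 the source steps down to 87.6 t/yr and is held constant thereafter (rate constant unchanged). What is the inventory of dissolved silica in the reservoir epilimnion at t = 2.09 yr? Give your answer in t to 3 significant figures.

192 t

The sink rate constant is k = F₀/M₀ = 163/284 = 0.5739 yr⁻¹.
Solving dM/dt = F₁ − kM with M(0) = M₀ gives M(t) = F₁/k + (M₀ − F₁/k)·e^(−kt).
F₁/k = 87.6/0.5739 = 152.63 t; kt = 0.5739 × 2.09 = 1.200, e^(−kt) = 0.3013.
M(2.09) = 152.63 + (284 − 152.63) × 0.3013 = 152.63 + 39.59 = 192.21 t.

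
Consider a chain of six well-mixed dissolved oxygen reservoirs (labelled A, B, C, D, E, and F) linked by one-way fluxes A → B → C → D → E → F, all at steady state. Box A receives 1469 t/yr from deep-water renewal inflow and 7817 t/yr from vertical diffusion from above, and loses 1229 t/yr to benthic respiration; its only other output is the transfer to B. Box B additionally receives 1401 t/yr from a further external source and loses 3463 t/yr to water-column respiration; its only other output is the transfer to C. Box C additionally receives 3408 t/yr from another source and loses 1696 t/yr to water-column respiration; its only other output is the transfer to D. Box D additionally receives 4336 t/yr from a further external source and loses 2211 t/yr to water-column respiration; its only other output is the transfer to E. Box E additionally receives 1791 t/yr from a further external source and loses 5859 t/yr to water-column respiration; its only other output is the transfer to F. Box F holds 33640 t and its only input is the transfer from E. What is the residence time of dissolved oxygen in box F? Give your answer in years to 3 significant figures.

5.84 yr

Box A: F(A→B) = (1469 + 7817) − 1229 = 8057.0 t/yr.
Box B: F(B→C) = (8057.0 + 1401) − 3463 = 5995.0 t/yr.
Box C: F(C→D) = (5995.0 + 3408) − 1696 = 7707.0 t/yr.
Box D: F(D→E) = (7707.0 + 4336) − 2211 = 9832.0 t/yr.
Box E: F(E→F) = (9832.0 + 1791) − 5859 = 5764.0 t/yr.
Box F throughput = its input = 5764.0 t/yr; τ = 33640 / 5764.0 = 5.836 yr.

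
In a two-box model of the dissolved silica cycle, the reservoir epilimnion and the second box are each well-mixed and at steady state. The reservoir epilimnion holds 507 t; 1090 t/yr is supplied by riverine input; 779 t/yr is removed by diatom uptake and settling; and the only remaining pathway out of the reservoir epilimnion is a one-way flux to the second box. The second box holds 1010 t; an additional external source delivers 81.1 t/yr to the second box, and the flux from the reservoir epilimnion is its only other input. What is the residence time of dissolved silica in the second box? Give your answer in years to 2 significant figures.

2.6 yr

Balance the reservoir epilimnion: ΣF_in = 1090.0 t/yr.
Flux to the second box = ΣF_in − (779) = 311.00 t/yr.
Total input to the second box = 311.00 + 81.1 = 392.10 t/yr; at steady state this equals its total output.
τ = M / F = 1010 / 392.10 = 2.576 yr.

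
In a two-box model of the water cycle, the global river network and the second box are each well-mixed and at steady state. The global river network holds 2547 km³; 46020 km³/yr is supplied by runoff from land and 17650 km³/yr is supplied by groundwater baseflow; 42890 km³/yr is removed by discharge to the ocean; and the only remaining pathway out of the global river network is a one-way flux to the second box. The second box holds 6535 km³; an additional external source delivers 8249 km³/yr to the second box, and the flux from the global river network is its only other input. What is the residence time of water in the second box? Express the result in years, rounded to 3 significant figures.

0.225 yr

Balance the global river network: ΣF_in = 46020 + 17650 = 63670 km³/yr.
Flux to the second box = ΣF_in − (42890) = 20780 km³/yr.
Total input to the second box = 20780 + 8249 = 29029 km³/yr; at steady state this equals its total output.
τ = M / F = 6535 / 29029 = 0.2251 yr.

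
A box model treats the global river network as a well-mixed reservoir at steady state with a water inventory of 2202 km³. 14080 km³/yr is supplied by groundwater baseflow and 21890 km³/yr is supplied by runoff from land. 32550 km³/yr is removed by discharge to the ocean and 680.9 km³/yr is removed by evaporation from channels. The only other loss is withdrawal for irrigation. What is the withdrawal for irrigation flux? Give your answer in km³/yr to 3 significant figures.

At steady state ΣF_in = ΣF_out.
ΣF_in = 14080 + 21890 = 35970 km³/yr.
Withdrawal for irrigation flux = ΣF_in − (32550 + 680.9) = 35970 − 33230 = 2739 km³/yr.

2740 km³/yr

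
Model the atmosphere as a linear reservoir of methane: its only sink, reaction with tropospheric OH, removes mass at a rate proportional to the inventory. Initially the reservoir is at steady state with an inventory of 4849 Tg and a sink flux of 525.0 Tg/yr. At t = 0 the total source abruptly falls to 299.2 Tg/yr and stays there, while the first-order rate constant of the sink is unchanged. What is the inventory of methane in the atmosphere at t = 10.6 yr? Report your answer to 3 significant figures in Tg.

τ = M₀/F₀ = 4849/525.0 = 9.236 yr; rate constant k = 1/τ.
New steady state M_∞ = F₁/k = F₁·τ = 299.2 × 9.236 = 2763.5 Tg.
M(t) = M_∞ + (M₀ − M_∞)·e^(−t/τ); t/τ = 10.6/9.236 = 1.148, so e^(−t/τ) = 0.3174.
M(t) = 2763.5 + 2086 × 0.3174 = 3425.4 Tg.

3430 Tg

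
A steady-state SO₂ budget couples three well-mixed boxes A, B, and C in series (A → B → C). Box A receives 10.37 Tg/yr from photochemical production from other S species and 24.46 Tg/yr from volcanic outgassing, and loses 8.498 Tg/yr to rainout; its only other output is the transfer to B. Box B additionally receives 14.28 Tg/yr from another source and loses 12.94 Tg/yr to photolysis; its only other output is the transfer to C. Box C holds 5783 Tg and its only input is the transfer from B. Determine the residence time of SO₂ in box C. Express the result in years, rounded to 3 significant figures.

Box A: F(A→B) = (10.37 + 24.46) − 8.498 = 26.332 Tg/yr.
Box B: F(B→C) = (26.332 + 14.28) − 12.94 = 27.672 Tg/yr.
Box C throughput = its input = 27.672 Tg/yr; τ = 5783 / 27.672 = 209.0 yr.

209 yr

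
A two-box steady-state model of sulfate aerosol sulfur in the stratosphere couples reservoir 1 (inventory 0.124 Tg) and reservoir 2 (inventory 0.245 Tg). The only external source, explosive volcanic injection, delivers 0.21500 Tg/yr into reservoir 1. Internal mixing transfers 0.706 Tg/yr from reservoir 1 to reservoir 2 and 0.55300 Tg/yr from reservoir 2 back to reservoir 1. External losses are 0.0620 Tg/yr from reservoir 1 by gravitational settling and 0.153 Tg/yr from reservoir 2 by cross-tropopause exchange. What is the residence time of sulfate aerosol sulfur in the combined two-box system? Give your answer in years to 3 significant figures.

1.72 yr

Residence time in the combined system uses the total inventory and the total *external* removal — internal exchanges between the two boxes cancel.
M_total = 0.124 + 0.245 = 0.36900 Tg.
ΣF_external_out = 0.0620 + 0.153 = 0.21500 Tg/yr.
τ = M_total / ΣF_ext = 0.36900 / 0.21500 = 1.716 yr.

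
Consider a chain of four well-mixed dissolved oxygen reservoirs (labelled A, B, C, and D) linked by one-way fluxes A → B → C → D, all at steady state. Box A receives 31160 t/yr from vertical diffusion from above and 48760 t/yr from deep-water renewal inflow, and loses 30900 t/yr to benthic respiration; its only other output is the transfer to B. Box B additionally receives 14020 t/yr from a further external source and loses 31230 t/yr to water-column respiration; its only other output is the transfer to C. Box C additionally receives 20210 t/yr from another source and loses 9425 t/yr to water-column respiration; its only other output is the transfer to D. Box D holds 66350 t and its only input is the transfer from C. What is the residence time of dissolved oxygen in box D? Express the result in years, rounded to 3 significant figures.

1.56 yr

Box A: F(A→B) = (31160 + 48760) − 30900 = 49020 t/yr.
Box B: F(B→C) = (49020 + 14020) − 31230 = 31810 t/yr.
Box C: F(C→D) = (31810 + 20210) − 9425 = 42595 t/yr.
Box D throughput = its input = 42595 t/yr; τ = 66350 / 42595 = 1.558 yr.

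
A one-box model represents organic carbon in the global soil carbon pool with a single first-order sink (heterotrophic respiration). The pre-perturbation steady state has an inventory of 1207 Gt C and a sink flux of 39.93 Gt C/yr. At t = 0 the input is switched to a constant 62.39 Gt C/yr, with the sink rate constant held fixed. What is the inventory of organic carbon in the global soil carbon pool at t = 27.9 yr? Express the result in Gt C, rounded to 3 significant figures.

1620 Gt C

τ = M₀/F₀ = 1207/39.93 = 30.23 yr; rate constant k = 1/τ.
New steady state M_∞ = F₁/k = F₁·τ = 62.39 × 30.23 = 1885.9 Gt C.
M(t) = M_∞ + (M₀ − M_∞)·e^(−t/τ); t/τ = 27.9/30.23 = 0.9230, so e^(−t/τ) = 0.3973.
M(t) = 1885.9 − 678.9 × 0.3973 = 1616.2 Gt C.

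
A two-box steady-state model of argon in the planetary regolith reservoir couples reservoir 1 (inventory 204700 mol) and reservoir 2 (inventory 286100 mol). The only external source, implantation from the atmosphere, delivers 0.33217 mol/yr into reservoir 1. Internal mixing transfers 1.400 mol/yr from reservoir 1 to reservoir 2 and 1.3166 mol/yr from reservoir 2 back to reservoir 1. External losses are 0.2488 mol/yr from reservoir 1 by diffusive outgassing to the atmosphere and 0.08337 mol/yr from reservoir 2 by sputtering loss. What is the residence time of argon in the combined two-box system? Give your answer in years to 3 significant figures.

1.48×10^6 yr

Residence time in the combined system uses the total inventory and the total *external* removal — internal exchanges between the two boxes cancel.
M_total = 204700 + 286100 = 490800 mol.
ΣF_external_out = 0.2488 + 0.08337 = 0.33217 mol/yr.
τ = M_total / ΣF_ext = 490800 / 0.33217 = 1.478×10^6 yr.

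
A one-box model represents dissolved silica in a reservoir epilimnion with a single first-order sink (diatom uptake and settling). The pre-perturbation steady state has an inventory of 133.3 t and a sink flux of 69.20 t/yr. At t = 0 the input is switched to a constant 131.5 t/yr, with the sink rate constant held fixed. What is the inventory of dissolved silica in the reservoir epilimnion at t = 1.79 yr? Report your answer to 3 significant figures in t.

206 t

τ = M₀/F₀ = 133.3/69.20 = 1.926 yr; rate constant k = 1/τ.
New steady state M_∞ = F₁/k = F₁·τ = 131.5 × 1.926 = 253.31 t.
M(t) = M_∞ + (M₀ − M_∞)·e^(−t/τ); t/τ = 1.79/1.926 = 0.9292, so e^(−t/τ) = 0.3949.
M(t) = 253.31 − 120.0 × 0.3949 = 205.92 t.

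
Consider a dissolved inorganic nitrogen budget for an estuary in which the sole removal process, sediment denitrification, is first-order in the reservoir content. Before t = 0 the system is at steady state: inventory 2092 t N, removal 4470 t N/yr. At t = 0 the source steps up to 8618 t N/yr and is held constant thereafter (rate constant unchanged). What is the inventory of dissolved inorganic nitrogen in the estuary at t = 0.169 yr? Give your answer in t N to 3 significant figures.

2680 t N

τ = M₀/F₀ = 2092/4470 = 0.4680 yr; rate constant k = 1/τ.
New steady state M_∞ = F₁/k = F₁·τ = 8618 × 0.4680 = 4033.3 t N.
M(t) = M_∞ + (M₀ − M_∞)·e^(−t/τ); t/τ = 0.169/0.4680 = 0.3611, so e^(−t/τ) = 0.6969.
M(t) = 4033.3 − 1941 × 0.6969 = 2680.4 t N.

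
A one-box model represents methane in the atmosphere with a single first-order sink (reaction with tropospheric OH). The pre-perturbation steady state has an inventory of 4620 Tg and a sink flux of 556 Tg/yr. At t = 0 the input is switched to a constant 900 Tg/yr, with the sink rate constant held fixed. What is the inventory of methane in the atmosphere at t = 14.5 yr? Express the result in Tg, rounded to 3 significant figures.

The sink rate constant is k = F₀/M₀ = 556/4620 = 0.1203 yr⁻¹.
Solving dM/dt = F₁ − kM with M(0) = M₀ gives M(t) = F₁/k + (M₀ − F₁/k)·e^(−kt).
F₁/k = 900/0.1203 = 7478.4 Tg; kt = 0.1203 × 14.5 = 1.745, e^(−kt) = 0.1746.
M(14.5) = 7478.4 + (4620 − 7478.4) × 0.1746 = 7478.4 − 499.2 = 6979.2 Tg.

6980 Tg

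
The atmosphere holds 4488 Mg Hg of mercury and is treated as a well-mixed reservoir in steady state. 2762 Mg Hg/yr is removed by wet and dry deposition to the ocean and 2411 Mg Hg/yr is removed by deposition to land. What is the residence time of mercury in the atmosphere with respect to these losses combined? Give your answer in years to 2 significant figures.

0.87 yr

Total removal = 2762 + 2411 = 5173.0 Mg Hg/yr.
τ = M / ΣF_out = 4488 / 5173.0 = 0.8676 yr.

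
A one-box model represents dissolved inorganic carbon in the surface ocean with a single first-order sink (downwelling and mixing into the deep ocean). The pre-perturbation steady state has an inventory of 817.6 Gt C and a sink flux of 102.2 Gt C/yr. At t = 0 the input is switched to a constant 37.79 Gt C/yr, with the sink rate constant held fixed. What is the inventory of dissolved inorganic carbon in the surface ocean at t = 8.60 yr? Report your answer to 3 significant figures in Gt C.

The sink rate constant is k = F₀/M₀ = 102.2/817.6 = 0.1250 yr⁻¹.
Solving dM/dt = F₁ − kM with M(0) = M₀ gives M(t) = F₁/k + (M₀ − F₁/k)·e^(−kt).
F₁/k = 37.79/0.1250 = 302.32 Gt C; kt = 0.1250 × 8.60 = 1.075, e^(−kt) = 0.3413.
M(8.60) = 302.32 + (817.6 − 302.32) × 0.3413 = 302.32 + 175.9 = 478.18 Gt C.

478 Gt C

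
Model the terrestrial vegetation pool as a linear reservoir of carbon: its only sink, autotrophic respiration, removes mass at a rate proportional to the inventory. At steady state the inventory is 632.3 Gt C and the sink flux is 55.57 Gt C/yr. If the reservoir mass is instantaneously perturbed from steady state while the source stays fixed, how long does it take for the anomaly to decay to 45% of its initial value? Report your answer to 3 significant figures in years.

9.09 yr

For a linear reservoir the anomaly decays as exp(−t/τ) with τ = M/F = 632.3/55.57 = 11.38 yr.
exp(−t/τ) = 0.45 ⇒ t = −τ ln(0.45) = 11.38 × 0.7985 = 9.086 yr.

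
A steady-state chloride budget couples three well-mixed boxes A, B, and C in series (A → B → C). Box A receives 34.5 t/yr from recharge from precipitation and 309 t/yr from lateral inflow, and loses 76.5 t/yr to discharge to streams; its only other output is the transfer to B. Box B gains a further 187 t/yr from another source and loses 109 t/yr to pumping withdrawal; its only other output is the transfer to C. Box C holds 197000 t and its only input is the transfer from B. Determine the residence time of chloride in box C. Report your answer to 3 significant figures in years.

571 yr

Box A: F(A→B) = (34.5 + 309) − 76.5 = 267.00 t/yr.
Box B: F(B→C) = (267.00 + 187) − 109 = 345.00 t/yr.
Box C throughput = its input = 345.00 t/yr; τ = 197000 / 345.00 = 571.0 yr.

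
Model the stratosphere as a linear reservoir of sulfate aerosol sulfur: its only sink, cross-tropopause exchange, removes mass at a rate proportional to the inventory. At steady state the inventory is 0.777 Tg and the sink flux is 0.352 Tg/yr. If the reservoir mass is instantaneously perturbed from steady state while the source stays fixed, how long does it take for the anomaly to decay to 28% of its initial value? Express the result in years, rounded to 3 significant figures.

2.81 yr

For a linear reservoir the anomaly decays as exp(−t/τ) with τ = M/F = 0.777/0.352 = 2.207 yr.
exp(−t/τ) = 0.28 ⇒ t = −τ ln(0.28) = 2.207 × 1.273 = 2.810 yr.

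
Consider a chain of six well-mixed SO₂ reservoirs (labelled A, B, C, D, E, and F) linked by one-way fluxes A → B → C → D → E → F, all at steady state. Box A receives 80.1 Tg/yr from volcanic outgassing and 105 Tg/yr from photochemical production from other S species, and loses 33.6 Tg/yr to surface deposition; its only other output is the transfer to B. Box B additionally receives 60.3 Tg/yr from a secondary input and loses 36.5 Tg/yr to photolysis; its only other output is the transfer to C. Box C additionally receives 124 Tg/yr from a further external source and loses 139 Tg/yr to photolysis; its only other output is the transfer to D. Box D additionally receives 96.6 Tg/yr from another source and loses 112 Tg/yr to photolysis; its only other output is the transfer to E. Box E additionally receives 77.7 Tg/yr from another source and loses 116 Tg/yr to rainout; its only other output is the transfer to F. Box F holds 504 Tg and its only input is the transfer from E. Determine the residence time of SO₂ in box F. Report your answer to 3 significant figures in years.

4.73 yr

Box A: F(A→B) = (80.1 + 105) − 33.6 = 151.50 Tg/yr.
Box B: F(B→C) = (151.50 + 60.3) − 36.5 = 175.30 Tg/yr.
Box C: F(C→D) = (175.30 + 124) − 139 = 160.30 Tg/yr.
Box D: F(D→E) = (160.30 + 96.6) − 112 = 144.90 Tg/yr.
Box E: F(E→F) = (144.90 + 77.7) − 116 = 106.60 Tg/yr.
Box F throughput = its input = 106.60 Tg/yr; τ = 504 / 106.60 = 4.728 yr.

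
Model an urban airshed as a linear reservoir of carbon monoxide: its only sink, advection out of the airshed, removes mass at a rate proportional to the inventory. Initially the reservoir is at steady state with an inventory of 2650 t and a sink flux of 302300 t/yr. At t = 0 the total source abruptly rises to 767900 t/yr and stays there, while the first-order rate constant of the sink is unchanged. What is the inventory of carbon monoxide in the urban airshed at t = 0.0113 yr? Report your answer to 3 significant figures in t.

The sink rate constant is k = F₀/M₀ = 302300/2650 = 114.1 yr⁻¹.
Solving dM/dt = F₁ − kM with M(0) = M₀ gives M(t) = F₁/k + (M₀ − F₁/k)·e^(−kt).
F₁/k = 767900/114.1 = 6731.5 t; kt = 114.1 × 0.0113 = 1.289, e^(−kt) = 0.2755.
M(0.0113) = 6731.5 + (2650 − 6731.5) × 0.2755 = 6731.5 − 1125 = 5606.9 t.

5610 t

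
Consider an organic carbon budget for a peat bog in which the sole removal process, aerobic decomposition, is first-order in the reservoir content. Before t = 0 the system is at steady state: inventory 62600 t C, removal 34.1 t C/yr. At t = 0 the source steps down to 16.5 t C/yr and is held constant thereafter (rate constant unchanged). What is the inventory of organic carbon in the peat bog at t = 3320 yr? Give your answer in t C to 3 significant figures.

35600 t C

τ = M₀/F₀ = 62600/34.1 = 1836 yr; rate constant k = 1/τ.
New steady state M_∞ = F₁/k = F₁·τ = 16.5 × 1836 = 30290 t C.
M(t) = M_∞ + (M₀ − M_∞)·e^(−t/τ); t/τ = 3320/1836 = 1.808, so e^(−t/τ) = 0.1639.
M(t) = 30290 + 32310 × 0.1639 = 35586 t C.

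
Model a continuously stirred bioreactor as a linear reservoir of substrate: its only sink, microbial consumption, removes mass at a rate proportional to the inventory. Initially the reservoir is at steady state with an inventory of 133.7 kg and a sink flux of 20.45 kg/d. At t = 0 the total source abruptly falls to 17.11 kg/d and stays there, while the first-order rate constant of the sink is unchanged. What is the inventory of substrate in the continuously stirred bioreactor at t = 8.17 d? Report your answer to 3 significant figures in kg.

118 kg

Residence time τ = M₀/F₀ = 6.538 d. The eventual steady state is M_∞ = M₀·(F₁/F₀) = 133.7 × 17.11/20.45 = 111.86 kg.
The anomaly ΔM(t) = M(t) − M_∞ decays as ΔM₀·e^(−t/τ) with ΔM₀ = 133.7 − 111.86 = 21.84 kg.
At t = 8.17 d, e^(−t/τ) = e^(−1.250) = 0.2866, so ΔM = 6.259 kg and M = 111.86 + 6.259 = 118.12 kg.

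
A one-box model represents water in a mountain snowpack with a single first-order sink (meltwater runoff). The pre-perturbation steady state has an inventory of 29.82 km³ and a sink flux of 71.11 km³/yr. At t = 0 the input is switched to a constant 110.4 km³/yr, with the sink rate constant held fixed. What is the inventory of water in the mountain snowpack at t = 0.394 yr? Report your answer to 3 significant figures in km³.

The sink rate constant is k = F₀/M₀ = 71.11/29.82 = 2.385 yr⁻¹.
Solving dM/dt = F₁ − kM with M(0) = M₀ gives M(t) = F₁/k + (M₀ − F₁/k)·e^(−kt).
F₁/k = 110.4/2.385 = 46.296 km³; kt = 2.385 × 0.394 = 0.9395, e^(−kt) = 0.3908.
M(0.394) = 46.296 + (29.82 − 46.296) × 0.3908 = 46.296 − 6.439 = 39.857 km³.

39.9 km³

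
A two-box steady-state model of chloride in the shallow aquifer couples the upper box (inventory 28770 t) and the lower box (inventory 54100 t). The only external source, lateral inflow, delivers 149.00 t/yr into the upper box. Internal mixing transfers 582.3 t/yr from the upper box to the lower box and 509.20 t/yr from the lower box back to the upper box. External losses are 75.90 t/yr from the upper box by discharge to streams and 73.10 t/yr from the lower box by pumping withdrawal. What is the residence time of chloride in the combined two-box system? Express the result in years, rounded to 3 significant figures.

For the system as a whole, the A↔B exchange is internal and contributes nothing to the throughput; only the external sinks remove mass.
M_total = 28770 + 54100 = 82870 t.
ΣF_external_out = 75.90 + 73.10 = 149.00 t/yr.
τ = M_total / ΣF_ext = 82870 / 149.00 = 556.2 yr.

556 yr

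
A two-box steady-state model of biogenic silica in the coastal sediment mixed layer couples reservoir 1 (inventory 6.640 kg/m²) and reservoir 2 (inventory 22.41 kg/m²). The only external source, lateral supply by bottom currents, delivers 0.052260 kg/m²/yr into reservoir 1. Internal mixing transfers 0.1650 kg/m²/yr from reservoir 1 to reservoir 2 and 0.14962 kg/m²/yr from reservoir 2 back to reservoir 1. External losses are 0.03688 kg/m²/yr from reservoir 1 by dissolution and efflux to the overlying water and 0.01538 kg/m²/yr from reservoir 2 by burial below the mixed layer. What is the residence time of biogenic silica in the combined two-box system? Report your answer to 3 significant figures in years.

Residence time in the combined system uses the total inventory and the total *external* removal — internal exchanges between the two boxes cancel.
M_total = 6.640 + 22.41 = 29.050 kg/m².
ΣF_external_out = 0.03688 + 0.01538 = 0.052260 kg/m²/yr.
τ = M_total / ΣF_ext = 29.050 / 0.052260 = 555.9 yr.

556 yr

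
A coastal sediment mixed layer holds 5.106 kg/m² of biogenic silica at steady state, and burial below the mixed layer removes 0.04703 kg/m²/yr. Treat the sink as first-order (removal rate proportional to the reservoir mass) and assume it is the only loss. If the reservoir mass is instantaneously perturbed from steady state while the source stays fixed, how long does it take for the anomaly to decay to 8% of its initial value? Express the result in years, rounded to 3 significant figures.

For a linear reservoir the anomaly decays as exp(−t/τ) with τ = M/F = 5.106/0.04703 = 108.6 yr.
exp(−t/τ) = 0.08 ⇒ t = −τ ln(0.08) = 108.6 × 2.526 = 274.2 yr.

274 yr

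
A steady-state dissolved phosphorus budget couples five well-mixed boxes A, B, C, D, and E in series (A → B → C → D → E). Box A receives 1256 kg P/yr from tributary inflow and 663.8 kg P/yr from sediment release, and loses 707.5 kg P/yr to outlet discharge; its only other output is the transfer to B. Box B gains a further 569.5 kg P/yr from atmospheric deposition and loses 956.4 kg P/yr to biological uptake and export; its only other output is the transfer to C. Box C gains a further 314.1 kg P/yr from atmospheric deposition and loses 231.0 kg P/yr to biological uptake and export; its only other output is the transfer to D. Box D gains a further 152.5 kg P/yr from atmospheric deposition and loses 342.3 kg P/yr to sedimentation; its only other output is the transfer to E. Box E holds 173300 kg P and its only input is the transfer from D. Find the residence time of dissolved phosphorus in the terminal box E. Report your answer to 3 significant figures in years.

Box A: F(A→B) = (1256 + 663.8) − 707.5 = 1212.3 kg P/yr.
Box B: F(B→C) = (1212.3 + 569.5) − 956.4 = 825.40 kg P/yr.
Box C: F(C→D) = (825.40 + 314.1) − 231.0 = 908.50 kg P/yr.
Box D: F(D→E) = (908.50 + 152.5) − 342.3 = 718.70 kg P/yr.
Box E throughput = its input = 718.70 kg P/yr; τ = 173300 / 718.70 = 241.1 yr.

241 yr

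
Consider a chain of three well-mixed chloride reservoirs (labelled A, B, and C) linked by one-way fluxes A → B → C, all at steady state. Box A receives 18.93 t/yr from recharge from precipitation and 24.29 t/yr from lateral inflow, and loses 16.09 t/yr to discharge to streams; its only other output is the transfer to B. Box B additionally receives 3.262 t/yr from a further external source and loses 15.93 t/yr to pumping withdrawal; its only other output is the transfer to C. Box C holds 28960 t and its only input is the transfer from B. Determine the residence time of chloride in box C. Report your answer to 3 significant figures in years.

Box A: F(A→B) = (18.93 + 24.29) − 16.09 = 27.130 t/yr.
Box B: F(B→C) = (27.130 + 3.262) − 15.93 = 14.462 t/yr.
Box C throughput = its input = 14.462 t/yr; τ = 28960 / 14.462 = 2002 yr.

2000 yr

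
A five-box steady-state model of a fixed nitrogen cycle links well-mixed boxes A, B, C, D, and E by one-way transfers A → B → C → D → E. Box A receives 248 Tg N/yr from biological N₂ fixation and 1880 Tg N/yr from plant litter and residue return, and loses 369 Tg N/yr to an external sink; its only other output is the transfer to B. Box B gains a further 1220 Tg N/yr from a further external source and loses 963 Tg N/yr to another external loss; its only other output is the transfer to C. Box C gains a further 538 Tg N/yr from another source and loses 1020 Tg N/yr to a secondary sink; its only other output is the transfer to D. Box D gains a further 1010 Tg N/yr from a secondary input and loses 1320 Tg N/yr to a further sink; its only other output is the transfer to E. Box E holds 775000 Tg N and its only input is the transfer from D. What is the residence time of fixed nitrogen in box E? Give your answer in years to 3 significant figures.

Box A: F(A→B) = (248 + 1880) − 369 = 1759.0 Tg N/yr.
Box B: F(B→C) = (1759.0 + 1220) − 963 = 2016.0 Tg N/yr.
Box C: F(C→D) = (2016.0 + 538) − 1020 = 1534.0 Tg N/yr.
Box D: F(D→E) = (1534.0 + 1010) − 1320 = 1224.0 Tg N/yr.
Box E throughput = its input = 1224.0 Tg N/yr; τ = 775000 / 1224.0 = 633.2 yr.

633 yr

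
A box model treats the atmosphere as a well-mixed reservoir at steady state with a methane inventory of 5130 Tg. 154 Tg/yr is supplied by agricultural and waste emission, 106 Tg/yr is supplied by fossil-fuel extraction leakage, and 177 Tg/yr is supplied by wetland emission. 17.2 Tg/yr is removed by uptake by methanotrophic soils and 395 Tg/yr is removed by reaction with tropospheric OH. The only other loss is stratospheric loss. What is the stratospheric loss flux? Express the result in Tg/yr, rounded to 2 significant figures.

25 Tg/yr

At steady state ΣF_in = ΣF_out.
ΣF_in = 154 + 106 + 177 = 437.00 Tg/yr.
Stratospheric loss flux = ΣF_in − (17.2 + 395) = 437.00 − 412.2 = 24.80 Tg/yr.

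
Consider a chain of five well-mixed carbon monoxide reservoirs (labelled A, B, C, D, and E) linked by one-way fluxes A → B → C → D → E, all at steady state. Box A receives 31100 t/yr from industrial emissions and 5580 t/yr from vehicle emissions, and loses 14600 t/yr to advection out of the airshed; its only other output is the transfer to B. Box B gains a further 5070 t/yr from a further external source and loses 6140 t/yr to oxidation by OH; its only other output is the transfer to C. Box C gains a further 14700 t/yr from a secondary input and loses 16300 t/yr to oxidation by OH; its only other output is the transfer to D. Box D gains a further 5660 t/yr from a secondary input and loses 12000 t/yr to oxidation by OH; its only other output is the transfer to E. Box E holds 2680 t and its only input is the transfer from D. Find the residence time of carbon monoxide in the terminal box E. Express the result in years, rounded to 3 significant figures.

Box A: F(A→B) = (31100 + 5580) − 14600 = 22080 t/yr.
Box B: F(B→C) = (22080 + 5070) − 6140 = 21010 t/yr.
Box C: F(C→D) = (21010 + 14700) − 16300 = 19410 t/yr.
Box D: F(D→E) = (19410 + 5660) − 12000 = 13070 t/yr.
Box E throughput = its input = 13070 t/yr; τ = 2680 / 13070 = 0.2050 yr.

0.205 yr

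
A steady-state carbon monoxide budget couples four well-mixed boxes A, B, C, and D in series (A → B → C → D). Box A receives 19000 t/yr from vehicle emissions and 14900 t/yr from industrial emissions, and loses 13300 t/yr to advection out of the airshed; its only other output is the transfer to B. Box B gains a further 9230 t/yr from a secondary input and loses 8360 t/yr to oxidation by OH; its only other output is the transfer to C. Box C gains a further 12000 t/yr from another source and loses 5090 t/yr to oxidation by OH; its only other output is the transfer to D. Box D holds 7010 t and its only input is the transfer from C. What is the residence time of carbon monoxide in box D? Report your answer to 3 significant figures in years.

Box A: F(A→B) = (19000 + 14900) − 13300 = 20600 t/yr.
Box B: F(B→C) = (20600 + 9230) − 8360 = 21470 t/yr.
Box C: F(C→D) = (21470 + 12000) − 5090 = 28380 t/yr.
Box D throughput = its input = 28380 t/yr; τ = 7010 / 28380 = 0.2470 yr.

0.247 yr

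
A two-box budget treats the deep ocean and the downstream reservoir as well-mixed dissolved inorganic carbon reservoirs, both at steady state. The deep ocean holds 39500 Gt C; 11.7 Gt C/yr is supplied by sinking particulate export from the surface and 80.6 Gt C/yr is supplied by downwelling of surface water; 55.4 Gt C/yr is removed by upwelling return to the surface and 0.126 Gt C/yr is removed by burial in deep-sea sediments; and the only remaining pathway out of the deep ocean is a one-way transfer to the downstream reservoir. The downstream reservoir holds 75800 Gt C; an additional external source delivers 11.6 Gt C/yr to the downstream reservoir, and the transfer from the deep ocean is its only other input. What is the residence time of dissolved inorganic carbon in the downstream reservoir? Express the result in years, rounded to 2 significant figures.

1600 yr

Balance the deep ocean: ΣF_in = 11.7 + 80.6 = 92.300 Gt C/yr.
Transfer to the downstream reservoir = ΣF_in − (55.4 + 0.126) = 36.774 Gt C/yr.
Total input to the downstream reservoir = 36.774 + 11.6 = 48.374 Gt C/yr; at steady state this equals its total output.
τ = M / F = 75800 / 48.374 = 1567 yr.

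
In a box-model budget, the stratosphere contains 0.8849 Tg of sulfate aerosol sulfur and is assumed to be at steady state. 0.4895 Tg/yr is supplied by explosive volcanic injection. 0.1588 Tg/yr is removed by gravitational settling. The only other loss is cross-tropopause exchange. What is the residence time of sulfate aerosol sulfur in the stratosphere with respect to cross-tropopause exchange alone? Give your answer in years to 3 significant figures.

2.68 yr

At steady state ΣF_in = ΣF_out.
ΣF_in = 0.48950 Tg/yr.
Cross-tropopause exchange flux = ΣF_in − (0.1588) = 0.48950 − 0.1588 = 0.3307 Tg/yr.
τ = M / F = 0.8849 / 0.3307 = 2.676 yr.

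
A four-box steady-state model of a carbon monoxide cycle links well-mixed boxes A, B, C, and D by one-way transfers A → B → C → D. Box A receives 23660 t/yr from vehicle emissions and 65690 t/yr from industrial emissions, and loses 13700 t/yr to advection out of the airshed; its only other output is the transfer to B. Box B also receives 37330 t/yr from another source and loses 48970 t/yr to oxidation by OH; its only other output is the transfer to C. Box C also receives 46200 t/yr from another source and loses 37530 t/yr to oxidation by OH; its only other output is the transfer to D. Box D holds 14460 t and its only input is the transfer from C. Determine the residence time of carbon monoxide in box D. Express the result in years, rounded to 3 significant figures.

Box A: F(A→B) = (23660 + 65690) − 13700 = 75650 t/yr.
Box B: F(B→C) = (75650 + 37330) − 48970 = 64010 t/yr.
Box C: F(C→D) = (64010 + 46200) − 37530 = 72680 t/yr.
Box D throughput = its input = 72680 t/yr; τ = 14460 / 72680 = 0.1990 yr.

0.199 yr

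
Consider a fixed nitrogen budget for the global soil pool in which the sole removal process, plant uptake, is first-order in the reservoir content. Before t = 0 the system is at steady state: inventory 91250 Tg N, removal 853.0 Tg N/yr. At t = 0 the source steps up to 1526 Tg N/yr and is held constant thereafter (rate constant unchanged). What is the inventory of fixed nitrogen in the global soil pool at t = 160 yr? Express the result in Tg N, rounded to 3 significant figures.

147000 Tg N

τ = M₀/F₀ = 91250/853.0 = 107.0 yr; rate constant k = 1/τ.
New steady state M_∞ = F₁/k = F₁·τ = 1526 × 107.0 = 163240 Tg N.
M(t) = M_∞ + (M₀ − M_∞)·e^(−t/τ); t/τ = 160/107.0 = 1.496, so e^(−t/τ) = 0.2241.
M(t) = 163240 − 71990 × 0.2241 = 147110 Tg N.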